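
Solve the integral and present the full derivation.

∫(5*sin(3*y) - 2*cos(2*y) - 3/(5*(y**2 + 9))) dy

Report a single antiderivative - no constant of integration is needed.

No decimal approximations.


Step 1. Rewrite: now ∫(-3/(5*(y**2 + 9))) dy + ∫(5*sin(3*y)) dy + ∫(-2*cos(2*y)) dy.
Step 2. Evaluate the standard form: now -sin(2*y) + ∫(-3/(5*(y**2 + 9))) dy + ∫(5*sin(3*y)) dy.
Step 3. Evaluate the standard form: now -sin(2*y) - 5*cos(3*y)/3 + ∫(-3/(5*(y**2 + 9))) dy.
Step 4. Evaluate the standard form: now -sin(2*y) - 5*cos(3*y)/3 - atan(y/3)/5.
Answer: -sin(2*y) - 5*cos(3*y)/3 - atan(y/3)/5.


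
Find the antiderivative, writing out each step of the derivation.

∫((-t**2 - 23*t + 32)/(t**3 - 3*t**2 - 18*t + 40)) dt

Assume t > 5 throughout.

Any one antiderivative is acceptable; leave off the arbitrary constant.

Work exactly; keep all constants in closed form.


Step 1. Decompose ∫((-t**2 - 23*t + 32)/(t**3 - 3*t**2 - 18*t + 40)) dt by partial fractions, (-t**2 - 23*t + 32)/(t**3 - 3*t**2 - 18*t + 40) = 2/(t + 4) + 1/(t - 2) - 4/(t - 5): now ∫(-4/(t - 5)) dt + ∫(1/(t - 2)) dt + ∫(2/(t + 4)) dt.
Step 2. Evaluate the standard form [assuming t > 5]: now -4*log(t - 5) + ∫(1/(t - 2)) dt + ∫(2/(t + 4)) dt.
Step 3. Evaluate the standard form [assuming t > -4]: now -4*log(t - 5) + 2*log(t + 4) + ∫(1/(t - 2)) dt.
Step 4. Evaluate the standard form [assuming t > 2]: now -4*log(t - 5) + log(t - 2) + 2*log(t + 4).
Answer: -4*log(t - 5) + log(t - 2) + 2*log(t + 4).


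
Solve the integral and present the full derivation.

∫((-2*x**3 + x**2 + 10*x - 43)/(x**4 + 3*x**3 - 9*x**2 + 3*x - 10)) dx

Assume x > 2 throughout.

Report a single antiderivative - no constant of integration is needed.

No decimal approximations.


Step 1. Decompose ∫((-2*x**3 + x**2 + 10*x - 43)/(x**4 + 3*x**3 - 9*x**2 + 3*x - 10)) dx by partial fractions, (-2*x**3 + x**2 + 10*x - 43)/(x**4 + 3*x**3 - 9*x**2 + 3*x - 10) = 4/(x**2 + 1) - 1/(x + 5) - 1/(x - 2): now ∫(-1/(x - 2)) dx + ∫(-1/(x + 5)) dx + ∫(4/(x**2 + 1)) dx.
Step 2. Evaluate the standard form [assuming x > 2]: now -log(x - 2) + ∫(-1/(x + 5)) dx + ∫(4/(x**2 + 1)) dx.
Step 3. Evaluate the standard form [assuming x > -5]: now -log(x - 2) - log(x + 5) + ∫(4/(x**2 + 1)) dx.
Step 4. Evaluate the standard form: now -log(x - 2) - log(x + 5) + 4*atan(x).
Answer: -log(x - 2) - log(x + 5) + 4*atan(x).


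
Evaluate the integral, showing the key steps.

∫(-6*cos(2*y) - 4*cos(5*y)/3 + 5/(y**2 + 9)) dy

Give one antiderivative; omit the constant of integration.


Step 1. Rewrite: now ∫(5/(y**2 + 9)) dy + ∫(-6*cos(2*y)) dy + ∫(-4*cos(5*y)/3) dy.
Step 2. Evaluate the standard form: now -3*sin(2*y) + ∫(5/(y**2 + 9)) dy + ∫(-4*cos(5*y)/3) dy.
Step 3. Evaluate the standard form: now -3*sin(2*y) + 5*atan(y/3)/3 + ∫(-4*cos(5*y)/3) dy.
Step 4. Evaluate the standard form: now -3*sin(2*y) - 4*sin(5*y)/15 + 5*atan(y/3)/3.
Answer: -3*sin(2*y) - 4*sin(5*y)/15 + 5*atan(y/3)/3.


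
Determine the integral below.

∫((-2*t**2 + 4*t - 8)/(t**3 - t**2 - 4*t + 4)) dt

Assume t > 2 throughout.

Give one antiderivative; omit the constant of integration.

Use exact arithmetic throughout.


Answer: -2*log(t - 2) + 2*log(t - 1) - 2*log(t + 2).


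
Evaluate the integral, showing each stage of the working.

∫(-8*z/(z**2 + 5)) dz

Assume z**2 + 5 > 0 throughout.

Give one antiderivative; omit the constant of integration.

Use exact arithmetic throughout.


Step 1. Substitute u = z**2 + 5, turning ∫(-8*z/(z**2 + 5)) dz into ∫(-4/u) du: now ∫(-4/u) du.
Step 2. Evaluate the standard form [assuming u > 0]: now -4*log(u).
Step 3. Substitute back u = z**2 + 5: now -4*log(z**2 + 5).
Answer: -4*log(z**2 + 5).


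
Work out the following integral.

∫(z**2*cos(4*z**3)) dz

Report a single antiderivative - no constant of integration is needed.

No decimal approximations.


Answer: sin(4*z**3)/12.


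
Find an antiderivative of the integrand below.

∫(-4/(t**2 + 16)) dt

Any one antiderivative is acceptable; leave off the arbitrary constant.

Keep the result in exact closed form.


Answer: -atan(t/4).


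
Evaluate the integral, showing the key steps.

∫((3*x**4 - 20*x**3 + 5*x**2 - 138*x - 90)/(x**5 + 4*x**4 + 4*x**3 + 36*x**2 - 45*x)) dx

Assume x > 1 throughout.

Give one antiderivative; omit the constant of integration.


Step 1. Decompose ∫((3*x**4 - 20*x**3 + 5*x**2 - 138*x - 90)/(x**5 + 4*x**4 + 4*x**3 + 36*x**2 - 45*x)) dx by partial fractions, (3*x**4 - 20*x**3 + 5*x**2 - 138*x - 90)/(x**5 + 4*x**4 + 4*x**3 + 36*x**2 - 45*x) = -3/(x**2 + 9) + 5/(x + 5) - 4/(x - 1) + 2/x: now ∫(2/x) dx + ∫(-4/(x - 1)) dx + ∫(5/(x + 5)) dx + ∫(-3/(x**2 + 9)) dx.
Step 2. Evaluate the standard form [assuming x > 0]: now 2*log(x) + ∫(-4/(x - 1)) dx + ∫(5/(x + 5)) dx + ∫(-3/(x**2 + 9)) dx.
Step 3. Evaluate the standard form [assuming x > 1]: now 2*log(x) - 4*log(x - 1) + ∫(5/(x + 5)) dx + ∫(-3/(x**2 + 9)) dx.
Step 4. Evaluate the standard form [assuming x > -5]: now 2*log(x) - 4*log(x - 1) + 5*log(x + 5) + ∫(-3/(x**2 + 9)) dx.
Step 5. Evaluate the standard form: now 2*log(x) - 4*log(x - 1) + 5*log(x + 5) - atan(x/3).
Answer: 2*log(x) - 4*log(x - 1) + 5*log(x + 5) - atan(x/3).


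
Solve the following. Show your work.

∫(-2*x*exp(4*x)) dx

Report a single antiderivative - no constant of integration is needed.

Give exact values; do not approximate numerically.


Step 1. Integrate ∫(-2*x*exp(4*x)) dx by parts with u = x, dv = (-2*exp(4*x)) dx, so v = -exp(4*x)/2: now -x*exp(4*x)/2 + ∫(exp(4*x)/2) dx.
Step 2. Evaluate the standard form: now -x*exp(4*x)/2 + exp(4*x)/8.
Answer: -x*exp(4*x)/2 + exp(4*x)/8.


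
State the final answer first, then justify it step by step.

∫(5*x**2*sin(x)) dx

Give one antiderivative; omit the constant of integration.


The answer is -5*x**2*cos(x) + 10*x*sin(x) + 10*cos(x).
Step 1. Integrate ∫(5*x**2*sin(x)) dx by parts with u = x**2, dv = (5*sin(x)) dx, so v = -5*cos(x): now -5*x**2*cos(x) + ∫(10*x*cos(x)) dx.
Step 2. Integrate ∫(10*x*cos(x)) dx by parts with u = x, dv = (10*cos(x)) dx, so v = 10*sin(x): now -5*x**2*cos(x) + 10*x*sin(x) + ∫(-10*sin(x)) dx.
Step 3. Evaluate the standard form: now -5*x**2*cos(x) + 10*x*sin(x) + 10*cos(x).
Answer: -5*x**2*cos(x) + 10*x*sin(x) + 10*cos(x).


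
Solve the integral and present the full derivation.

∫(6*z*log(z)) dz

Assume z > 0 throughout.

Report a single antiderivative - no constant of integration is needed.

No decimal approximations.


Step 1. Integrate ∫(6*z*log(z)) dz by parts with u = log(z), dv = (6*z) dz, so v = 3*z**2 [assuming z > 0]: now 3*z**2*log(z) + ∫(-3*z) dz.
Step 2. Evaluate the standard form: now 3*z**2*log(z) - 3*z**2/2.
Answer: 3*z**2*log(z) - 3*z**2/2.


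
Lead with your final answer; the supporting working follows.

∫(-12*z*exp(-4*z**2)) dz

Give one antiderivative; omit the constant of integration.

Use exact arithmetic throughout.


The answer is 3*exp(-4*z**2)/2.
Step 1. Substitute u = z**2, turning ∫(-12*z*exp(-4*z**2)) dz into ∫(-6*exp(-4*u)) du: now ∫(-6*exp(-4*u)) du.
Step 2. Evaluate the standard form: now 3*exp(-4*u)/2.
Step 3. Substitute back u = z**2: now 3*exp(-4*z**2)/2.
Answer: 3*exp(-4*z**2)/2.


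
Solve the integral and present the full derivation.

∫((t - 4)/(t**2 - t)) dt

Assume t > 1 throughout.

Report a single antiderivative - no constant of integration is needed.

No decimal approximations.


Step 1. Decompose ∫((t - 4)/(t**2 - t)) dt by partial fractions, (t - 4)/(t**2 - t) = -3/(t - 1) + 4/t: now ∫(4/t) dt + ∫(-3/(t - 1)) dt.
Step 2. Evaluate the standard form [assuming t > 0]: now 4*log(t) + ∫(-3/(t - 1)) dt.
Step 3. Evaluate the standard form [assuming t > 1]: now 4*log(t) - 3*log(t - 1).
Answer: 4*log(t) - 3*log(t - 1).


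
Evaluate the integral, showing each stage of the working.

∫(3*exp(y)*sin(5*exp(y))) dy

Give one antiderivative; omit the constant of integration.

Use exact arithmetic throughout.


Step 1. Substitute u = exp(y), turning ∫(3*exp(y)*sin(5*exp(y))) dy into ∫(3*sin(5*u)) du: now ∫(3*sin(5*u)) du.
Step 2. Evaluate the standard form: now -3*cos(5*u)/5.
Step 3. Substitute back u = exp(y): now -3*cos(5*exp(y))/5.
Answer: -3*cos(5*exp(y))/5.


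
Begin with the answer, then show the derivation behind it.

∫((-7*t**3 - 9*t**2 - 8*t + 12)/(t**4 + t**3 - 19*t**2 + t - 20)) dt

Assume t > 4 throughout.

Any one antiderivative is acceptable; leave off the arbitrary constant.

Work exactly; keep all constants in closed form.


The answer is -4*log(t - 4) - 3*log(t + 5) - atan(t).
Step 1. Decompose ∫((-7*t**3 - 9*t**2 - 8*t + 12)/(t**4 + t**3 - 19*t**2 + t - 20)) dt by partial fractions, (-7*t**3 - 9*t**2 - 8*t + 12)/(t**4 + t**3 - 19*t**2 + t - 20) = -1/(t**2 + 1) - 3/(t + 5) - 4/(t - 4): now ∫(-4/(t - 4)) dt + ∫(-3/(t + 5)) dt + ∫(-1/(t**2 + 1)) dt.
Step 2. Evaluate the standard form [assuming t > 4]: now -4*log(t - 4) + ∫(-3/(t + 5)) dt + ∫(-1/(t**2 + 1)) dt.
Step 3. Evaluate the standard form [assuming t > -5]: now -4*log(t - 4) - 3*log(t + 5) + ∫(-1/(t**2 + 1)) dt.
Step 4. Evaluate the standard form: now -4*log(t - 4) - 3*log(t + 5) - atan(t).
Answer: -4*log(t - 4) - 3*log(t + 5) - atan(t).


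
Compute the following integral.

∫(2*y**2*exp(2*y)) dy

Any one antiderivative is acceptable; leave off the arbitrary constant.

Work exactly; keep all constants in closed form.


Answer: y**2*exp(2*y) - y*exp(2*y) + exp(2*y)/2.


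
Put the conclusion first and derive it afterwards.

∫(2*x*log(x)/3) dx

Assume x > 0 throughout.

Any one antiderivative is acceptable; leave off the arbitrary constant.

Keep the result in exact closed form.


The answer is x**2*log(x)/3 - x**2/6.
Step 1. Integrate ∫(2*x*log(x)/3) dx by parts with u = log(x), dv = (2*x/3) dx, so v = x**2/3 [assuming x > 0]: now x**2*log(x)/3 + ∫(-x/3) dx.
Step 2. Evaluate the standard form: now x**2*log(x)/3 - x**2/6.
Answer: x**2*log(x)/3 - x**2/6.


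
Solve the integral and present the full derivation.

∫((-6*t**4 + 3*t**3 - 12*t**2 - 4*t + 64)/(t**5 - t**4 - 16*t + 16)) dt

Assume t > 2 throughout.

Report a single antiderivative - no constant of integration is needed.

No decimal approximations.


Step 1. Decompose ∫((-6*t**4 + 3*t**3 - 12*t**2 - 4*t + 64)/(t**5 - t**4 - 16*t + 16)) dt by partial fractions, (-6*t**4 + 3*t**3 - 12*t**2 - 4*t + 64)/(t**5 - t**4 - 16*t + 16) = 2/(t**2 + 4) - 1/(t + 2) - 3/(t - 1) - 2/(t - 2): now ∫(-2/(t - 2)) dt + ∫(-3/(t - 1)) dt + ∫(-1/(t + 2)) dt + ∫(2/(t**2 + 4)) dt.
Step 2. Evaluate the standard form [assuming t > 2]: now -2*log(t - 2) + ∫(-3/(t - 1)) dt + ∫(-1/(t + 2)) dt + ∫(2/(t**2 + 4)) dt.
Step 3. Evaluate the standard form [assuming t > -2]: now -2*log(t - 2) - log(t + 2) + ∫(-3/(t - 1)) dt + ∫(2/(t**2 + 4)) dt.
Step 4. Evaluate the standard form [assuming t > 1]: now -2*log(t - 2) - 3*log(t - 1) - log(t + 2) + ∫(2/(t**2 + 4)) dt.
Step 5. Evaluate the standard form: now -2*log(t - 2) - 3*log(t - 1) - log(t + 2) + atan(t/2).
Answer: -2*log(t - 2) - 3*log(t - 1) - log(t + 2) + atan(t/2).


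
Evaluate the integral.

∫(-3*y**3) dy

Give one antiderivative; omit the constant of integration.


Answer: -3*y**4/4.


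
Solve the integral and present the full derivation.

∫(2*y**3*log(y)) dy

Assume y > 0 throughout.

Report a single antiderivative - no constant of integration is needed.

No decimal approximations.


Step 1. Integrate ∫(2*y**3*log(y)) dy by parts with u = log(y), dv = (2*y**3) dy, so v = y**4/2 [assuming y > 0]: now y**4*log(y)/2 + ∫(-y**3/2) dy.
Step 2. Evaluate the standard form: now y**4*log(y)/2 - y**4/8.
Answer: y**4*log(y)/2 - y**4/8.


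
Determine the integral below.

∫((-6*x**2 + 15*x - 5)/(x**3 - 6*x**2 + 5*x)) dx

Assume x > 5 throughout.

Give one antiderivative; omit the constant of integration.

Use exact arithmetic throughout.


Answer: -log(x) - 4*log(x - 5) - log(x - 1).


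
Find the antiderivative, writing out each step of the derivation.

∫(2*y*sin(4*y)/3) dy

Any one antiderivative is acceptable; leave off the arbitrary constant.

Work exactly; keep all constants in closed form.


Step 1. Integrate ∫(2*y*sin(4*y)/3) dy by parts with u = y, dv = (2*sin(4*y)/3) dy, so v = -cos(4*y)/6: now -y*cos(4*y)/6 + ∫(cos(4*y)/6) dy.
Step 2. Evaluate the standard form: now -y*cos(4*y)/6 + sin(4*y)/24.
Answer: -y*cos(4*y)/6 + sin(4*y)/24.


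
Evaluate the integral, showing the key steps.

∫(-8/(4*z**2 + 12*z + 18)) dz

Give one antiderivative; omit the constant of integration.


Step 1. Substitute u = 2*z + 3, turning ∫(-8/(4*z**2 + 12*z + 18)) dz into ∫(-4/(u**2 + 9)) du: now ∫(-4/(u**2 + 9)) du.
Step 2. Evaluate the standard form: now -4*atan(u/3)/3.
Step 3. Substitute back u = 2*z + 3: now -4*atan(2*z/3 + 1)/3.
Answer: -4*atan(2*z/3 + 1)/3.


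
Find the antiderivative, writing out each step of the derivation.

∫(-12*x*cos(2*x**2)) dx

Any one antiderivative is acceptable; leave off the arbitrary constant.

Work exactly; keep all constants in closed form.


Step 1. Substitute u = x**2, turning ∫(-12*x*cos(2*x**2)) dx into ∫(-6*cos(2*u)) du: now ∫(-6*cos(2*u)) du.
Step 2. Evaluate the standard form: now -3*sin(2*u).
Step 3. Substitute back u = x**2: now -3*sin(2*x**2).
Answer: -3*sin(2*x**2).


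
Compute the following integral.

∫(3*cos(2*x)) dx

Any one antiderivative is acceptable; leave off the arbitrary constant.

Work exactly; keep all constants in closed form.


Answer: 3*sin(2*x)/2.


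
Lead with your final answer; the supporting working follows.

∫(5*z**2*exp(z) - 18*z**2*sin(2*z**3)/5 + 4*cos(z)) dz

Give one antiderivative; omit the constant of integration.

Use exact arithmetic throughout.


The answer is 5*z**2*exp(z) - 10*z*exp(z) + 10*exp(z) + 4*sin(z) + 3*cos(2*z**3)/5.
Step 1. Rewrite: now ∫(5*z**2*exp(z)) dz + ∫(-18*z**2*sin(2*z**3)/5) dz + ∫(4*cos(z)) dz.
Step 2. Substitute u = z**3, turning ∫(-18*z**2*sin(2*z**3)/5) dz into ∫(-6*sin(2*u)/5) du: now ∫(5*z**2*exp(z)) dz + ∫(-6*sin(2*u)/5) du + ∫(4*cos(z)) dz.
Step 3. Evaluate the standard form: now 3*cos(2*u)/5 + ∫(5*z**2*exp(z)) dz + ∫(4*cos(z)) dz.
Step 4. Substitute back u = z**3: now 3*cos(2*z**3)/5 + ∫(5*z**2*exp(z)) dz + ∫(4*cos(z)) dz.
Step 5. Integrate ∫(5*z**2*exp(z)) dz by parts with u = z**2, dv = (5*exp(z)) dz, so v = 5*exp(z): now 5*z**2*exp(z) + 3*cos(2*z**3)/5 + ∫(-10*z*exp(z)) dz + ∫(4*cos(z)) dz.
Step 6. Integrate ∫(-10*z*exp(z)) dz by parts with u = z, dv = (-10*exp(z)) dz, so v = -10*exp(z): now 5*z**2*exp(z) - 10*z*exp(z) + 3*cos(2*z**3)/5 + ∫(10*exp(z)) dz + ∫(4*cos(z)) dz.
Step 7. Evaluate the standard form: now 5*z**2*exp(z) - 10*z*exp(z) + 10*exp(z) + 3*cos(2*z**3)/5 + ∫(4*cos(z)) dz.
Step 8. Evaluate the standard form: now 5*z**2*exp(z) - 10*z*exp(z) + 10*exp(z) + 4*sin(z) + 3*cos(2*z**3)/5.
Answer: 5*z**2*exp(z) - 10*z*exp(z) + 10*exp(z) + 4*sin(z) + 3*cos(2*z**3)/5.


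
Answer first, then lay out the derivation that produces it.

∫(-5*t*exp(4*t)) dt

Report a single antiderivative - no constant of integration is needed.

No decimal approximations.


The answer is -5*t*exp(4*t)/4 + 5*exp(4*t)/16.
Step 1. Integrate ∫(-5*t*exp(4*t)) dt by parts with u = t, dv = (-5*exp(4*t)) dt, so v = -5*exp(4*t)/4: now -5*t*exp(4*t)/4 + ∫(5*exp(4*t)/4) dt.
Step 2. Evaluate the standard form: now -5*t*exp(4*t)/4 + 5*exp(4*t)/16.
Answer: -5*t*exp(4*t)/4 + 5*exp(4*t)/16.


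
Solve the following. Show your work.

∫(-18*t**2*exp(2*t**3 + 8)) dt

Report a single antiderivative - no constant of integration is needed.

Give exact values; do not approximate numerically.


Step 1. Substitute u = t**3 + 4, turning ∫(-18*t**2*exp(2*t**3 + 8)) dt into ∫(-6*exp(2*u)) du: now ∫(-6*exp(2*u)) du.
Step 2. Evaluate the standard form: now -3*exp(2*u).
Step 3. Substitute back u = t**3 + 4: now -3*exp(2*t**3 + 8).
Answer: -3*exp(2*t**3 + 8).


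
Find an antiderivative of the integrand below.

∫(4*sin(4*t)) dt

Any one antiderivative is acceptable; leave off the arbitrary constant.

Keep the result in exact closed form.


Answer: -cos(4*t).


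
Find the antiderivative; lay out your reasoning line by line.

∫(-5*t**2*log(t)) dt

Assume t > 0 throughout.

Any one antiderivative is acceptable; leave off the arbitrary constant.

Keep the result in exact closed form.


Step 1. Integrate ∫(-5*t**2*log(t)) dt by parts with u = log(t), dv = (-5*t**2) dt, so v = -5*t**3/3 [assuming t > 0]: now -5*t**3*log(t)/3 + ∫(5*t**2/3) dt.
Step 2. Evaluate the standard form: now -5*t**3*log(t)/3 + 5*t**3/9.
Answer: -5*t**3*log(t)/3 + 5*t**3/9.


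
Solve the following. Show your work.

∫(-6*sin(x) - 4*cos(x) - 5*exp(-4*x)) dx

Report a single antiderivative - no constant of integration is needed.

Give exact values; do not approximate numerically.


Step 1. Rewrite: now ∫(-5*exp(-4*x)) dx + ∫(-6*sin(x)) dx + ∫(-4*cos(x)) dx.
Step 2. Evaluate the standard form: now 6*cos(x) + ∫(-5*exp(-4*x)) dx + ∫(-4*cos(x)) dx.
Step 3. Evaluate the standard form: now 6*cos(x) + ∫(-4*cos(x)) dx + 5*exp(-4*x)/4.
Step 4. Evaluate the standard form: now -4*sin(x) + 6*cos(x) + 5*exp(-4*x)/4.
Answer: -4*sin(x) + 6*cos(x) + 5*exp(-4*x)/4.


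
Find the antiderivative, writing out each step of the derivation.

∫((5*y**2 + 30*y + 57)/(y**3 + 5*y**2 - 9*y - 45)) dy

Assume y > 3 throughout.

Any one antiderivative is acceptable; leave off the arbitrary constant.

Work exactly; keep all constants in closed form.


Step 1. Decompose ∫((5*y**2 + 30*y + 57)/(y**3 + 5*y**2 - 9*y - 45)) dy by partial fractions, (5*y**2 + 30*y + 57)/(y**3 + 5*y**2 - 9*y - 45) = 2/(y + 5) - 1/(y + 3) + 4/(y - 3): now ∫(4/(y - 3)) dy + ∫(-1/(y + 3)) dy + ∫(2/(y + 5)) dy.
Step 2. Evaluate the standard form [assuming y > 3]: now 4*log(y - 3) + ∫(-1/(y + 3)) dy + ∫(2/(y + 5)) dy.
Step 3. Evaluate the standard form [assuming y > -3]: now 4*log(y - 3) - log(y + 3) + ∫(2/(y + 5)) dy.
Step 4. Evaluate the standard form [assuming y > -5]: now 4*log(y - 3) - log(y + 3) + 2*log(y + 5).
Answer: 4*log(y - 3) - log(y + 3) + 2*log(y + 5).


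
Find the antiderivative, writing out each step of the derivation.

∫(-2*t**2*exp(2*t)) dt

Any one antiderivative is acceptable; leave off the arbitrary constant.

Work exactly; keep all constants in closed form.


Step 1. Integrate ∫(-2*t**2*exp(2*t)) dt by parts with u = t**2, dv = (-2*exp(2*t)) dt, so v = -exp(2*t): now -t**2*exp(2*t) + ∫(2*t*exp(2*t)) dt.
Step 2. Integrate ∫(2*t*exp(2*t)) dt by parts with u = t, dv = (2*exp(2*t)) dt, so v = exp(2*t): now -t**2*exp(2*t) + t*exp(2*t) + ∫(-exp(2*t)) dt.
Step 3. Evaluate the standard form: now -t**2*exp(2*t) + t*exp(2*t) - exp(2*t)/2.
Answer: -t**2*exp(2*t) + t*exp(2*t) - exp(2*t)/2.


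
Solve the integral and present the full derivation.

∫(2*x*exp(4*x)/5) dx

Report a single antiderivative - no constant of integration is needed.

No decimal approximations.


Step 1. Integrate ∫(2*x*exp(4*x)/5) dx by parts with u = x, dv = (2*exp(4*x)/5) dx, so v = exp(4*x)/10: now x*exp(4*x)/10 + ∫(-exp(4*x)/10) dx.
Step 2. Evaluate the standard form: now x*exp(4*x)/10 - exp(4*x)/40.
Answer: x*exp(4*x)/10 - exp(4*x)/40.


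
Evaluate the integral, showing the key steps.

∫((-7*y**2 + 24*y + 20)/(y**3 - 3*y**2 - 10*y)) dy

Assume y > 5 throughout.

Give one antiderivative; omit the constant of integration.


Step 1. Decompose ∫((-7*y**2 + 24*y + 20)/(y**3 - 3*y**2 - 10*y)) dy by partial fractions, (-7*y**2 + 24*y + 20)/(y**3 - 3*y**2 - 10*y) = -4/(y + 2) - 1/(y - 5) - 2/y: now ∫(-2/y) dy + ∫(-1/(y - 5)) dy + ∫(-4/(y + 2)) dy.
Step 2. Evaluate the standard form [assuming y > -2]: now -4*log(y + 2) + ∫(-2/y) dy + ∫(-1/(y - 5)) dy.
Step 3. Evaluate the standard form [assuming y > 5]: now -log(y - 5) - 4*log(y + 2) + ∫(-2/y) dy.
Step 4. Evaluate the standard form [assuming y > 0]: now -2*log(y) - log(y - 5) - 4*log(y + 2).
Answer: -2*log(y) - log(y - 5) - 4*log(y + 2).


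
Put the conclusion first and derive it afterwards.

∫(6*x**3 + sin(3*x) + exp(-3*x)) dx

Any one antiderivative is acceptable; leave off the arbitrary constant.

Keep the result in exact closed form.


The answer is 3*x**4/2 - cos(3*x)/3 - exp(-3*x)/3.
Step 1. Rewrite: now ∫(6*x**3) dx + ∫(exp(-3*x)) dx + ∫(sin(3*x)) dx.
Step 2. Evaluate the standard form: now 3*x**4/2 + ∫(exp(-3*x)) dx + ∫(sin(3*x)) dx.
Step 3. Evaluate the standard form: now 3*x**4/2 + ∫(sin(3*x)) dx - exp(-3*x)/3.
Step 4. Evaluate the standard form: now 3*x**4/2 - cos(3*x)/3 - exp(-3*x)/3.
Answer: 3*x**4/2 - cos(3*x)/3 - exp(-3*x)/3.


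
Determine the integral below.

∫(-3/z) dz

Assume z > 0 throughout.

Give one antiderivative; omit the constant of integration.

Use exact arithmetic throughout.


Answer: -3*log(z).


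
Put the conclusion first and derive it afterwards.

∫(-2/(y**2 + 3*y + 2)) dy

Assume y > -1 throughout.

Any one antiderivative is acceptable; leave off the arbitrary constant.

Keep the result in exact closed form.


The answer is -2*log(y + 1) + 2*log(y + 2).
Step 1. Decompose ∫(-2/(y**2 + 3*y + 2)) dy by partial fractions, -2/(y**2 + 3*y + 2) = 2/(y + 2) - 2/(y + 1): now ∫(-2/(y + 1)) dy + ∫(2/(y + 2)) dy.
Step 2. Evaluate the standard form [assuming y > -1]: now -2*log(y + 1) + ∫(2/(y + 2)) dy.
Step 3. Evaluate the standard form [assuming y > -2]: now -2*log(y + 1) + 2*log(y + 2).
Answer: -2*log(y + 1) + 2*log(y + 2).


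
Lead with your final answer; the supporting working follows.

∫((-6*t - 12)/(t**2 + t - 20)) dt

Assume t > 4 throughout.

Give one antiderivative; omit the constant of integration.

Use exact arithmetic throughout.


The answer is -4*log(t - 4) - 2*log(t + 5).
Step 1. Decompose ∫((-6*t - 12)/(t**2 + t - 20)) dt by partial fractions, (-6*t - 12)/(t**2 + t - 20) = -2/(t + 5) - 4/(t - 4): now ∫(-4/(t - 4)) dt + ∫(-2/(t + 5)) dt.
Step 2. Evaluate the standard form [assuming t > -5]: now -2*log(t + 5) + ∫(-4/(t - 4)) dt.
Step 3. Evaluate the standard form [assuming t > 4]: now -4*log(t - 4) - 2*log(t + 5).
Answer: -4*log(t - 4) - 2*log(t + 5).


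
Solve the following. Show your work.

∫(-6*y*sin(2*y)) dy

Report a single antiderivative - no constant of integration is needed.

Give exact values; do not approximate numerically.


Step 1. Integrate ∫(-6*y*sin(2*y)) dy by parts with u = y, dv = (-6*sin(2*y)) dy, so v = 3*cos(2*y): now 3*y*cos(2*y) + ∫(-3*cos(2*y)) dy.
Step 2. Evaluate the standard form: now 3*y*cos(2*y) - 3*sin(2*y)/2.
Answer: 3*y*cos(2*y) - 3*sin(2*y)/2.


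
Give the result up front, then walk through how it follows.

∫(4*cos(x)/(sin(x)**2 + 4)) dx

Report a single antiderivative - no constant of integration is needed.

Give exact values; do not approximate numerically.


The answer is 2*atan(sin(x)/2).
Step 1. Substitute u = sin(x), turning ∫(4*cos(x)/(sin(x)**2 + 4)) dx into ∫(4/(u**2 + 4)) du: now ∫(4/(u**2 + 4)) du.
Step 2. Evaluate the standard form: now 2*atan(u/2).
Step 3. Substitute back u = sin(x): now 2*atan(sin(x)/2).
Answer: 2*atan(sin(x)/2).


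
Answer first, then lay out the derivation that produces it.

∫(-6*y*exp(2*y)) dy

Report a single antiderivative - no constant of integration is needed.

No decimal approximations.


The answer is -3*y*exp(2*y) + 3*exp(2*y)/2.
Step 1. Integrate ∫(-6*y*exp(2*y)) dy by parts with u = y, dv = (-6*exp(2*y)) dy, so v = -3*exp(2*y): now -3*y*exp(2*y) + ∫(3*exp(2*y)) dy.
Step 2. Evaluate the standard form: now -3*y*exp(2*y) + 3*exp(2*y)/2.
Answer: -3*y*exp(2*y) + 3*exp(2*y)/2.


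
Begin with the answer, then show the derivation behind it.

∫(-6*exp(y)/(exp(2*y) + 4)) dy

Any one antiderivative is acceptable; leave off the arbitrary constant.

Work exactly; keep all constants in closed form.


The answer is -3*atan(exp(y)/2).
Step 1. Substitute u = exp(y), turning ∫(-6*exp(y)/(exp(2*y) + 4)) dy into ∫(-6/(u**2 + 4)) du: now ∫(-6/(u**2 + 4)) du.
Step 2. Evaluate the standard form: now -3*atan(u/2).
Step 3. Substitute back u = exp(y): now -3*atan(exp(y)/2).
Answer: -3*atan(exp(y)/2).


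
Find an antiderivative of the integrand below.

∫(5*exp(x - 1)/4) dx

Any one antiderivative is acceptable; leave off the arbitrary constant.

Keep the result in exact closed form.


Answer: 5*exp(x - 1)/4.


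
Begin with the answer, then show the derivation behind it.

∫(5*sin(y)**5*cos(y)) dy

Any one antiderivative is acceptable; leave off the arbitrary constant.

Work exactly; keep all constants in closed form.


The answer is 5*sin(y)**6/6.
Step 1. Substitute u = sin(y), turning ∫(5*sin(y)**5*cos(y)) dy into ∫(5*u**5) du: now ∫(5*u**5) du.
Step 2. Evaluate the standard form: now 5*u**6/6.
Step 3. Substitute back u = sin(y): now 5*sin(y)**6/6.
Answer: 5*sin(y)**6/6.


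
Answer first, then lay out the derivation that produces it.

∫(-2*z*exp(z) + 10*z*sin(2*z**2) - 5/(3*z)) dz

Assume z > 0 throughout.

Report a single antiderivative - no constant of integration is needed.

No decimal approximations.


The answer is -2*z*exp(z) + 2*exp(z) - 5*log(z)/3 - 5*cos(2*z**2)/2.
Step 1. Rewrite: now ∫(-5/(3*z)) dz + ∫(-2*z*exp(z)) dz + ∫(10*z*sin(2*z**2)) dz.
Step 2. Substitute u = z**2, turning ∫(10*z*sin(2*z**2)) dz into ∫(5*sin(2*u)) du: now ∫(-5/(3*z)) dz + ∫(-2*z*exp(z)) dz + ∫(5*sin(2*u)) du.
Step 3. Evaluate the standard form: now -5*cos(2*u)/2 + ∫(-5/(3*z)) dz + ∫(-2*z*exp(z)) dz.
Step 4. Substitute back u = z**2: now -5*cos(2*z**2)/2 + ∫(-5/(3*z)) dz + ∫(-2*z*exp(z)) dz.
Step 5. Integrate ∫(-2*z*exp(z)) dz by parts with u = z, dv = (-2*exp(z)) dz, so v = -2*exp(z): now -2*z*exp(z) - 5*cos(2*z**2)/2 + ∫(-5/(3*z)) dz + ∫(2*exp(z)) dz.
Step 6. Evaluate the standard form: now -2*z*exp(z) + 2*exp(z) - 5*cos(2*z**2)/2 + ∫(-5/(3*z)) dz.
Step 7. Evaluate the standard form [assuming z > 0]: now -2*z*exp(z) + 2*exp(z) - 5*log(z)/3 - 5*cos(2*z**2)/2.
Answer: -2*z*exp(z) + 2*exp(z) - 5*log(z)/3 - 5*cos(2*z**2)/2.


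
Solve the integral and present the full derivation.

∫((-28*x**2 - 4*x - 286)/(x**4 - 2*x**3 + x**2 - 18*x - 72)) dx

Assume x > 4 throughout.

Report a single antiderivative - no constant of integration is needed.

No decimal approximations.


Step 1. Decompose ∫((-28*x**2 - 4*x - 286)/(x**4 - 2*x**3 + x**2 - 18*x - 72)) dx by partial fractions, (-28*x**2 - 4*x - 286)/(x**4 - 2*x**3 + x**2 - 18*x - 72) = 2/(x**2 + 9) + 5/(x + 2) - 5/(x - 4): now ∫(-5/(x - 4)) dx + ∫(5/(x + 2)) dx + ∫(2/(x**2 + 9)) dx.
Step 2. Evaluate the standard form [assuming x > 4]: now -5*log(x - 4) + ∫(5/(x + 2)) dx + ∫(2/(x**2 + 9)) dx.
Step 3. Evaluate the standard form [assuming x > -2]: now -5*log(x - 4) + 5*log(x + 2) + ∫(2/(x**2 + 9)) dx.
Step 4. Evaluate the standard form: now -5*log(x - 4) + 5*log(x + 2) + 2*atan(x/3)/3.
Answer: -5*log(x - 4) + 5*log(x + 2) + 2*atan(x/3)/3.


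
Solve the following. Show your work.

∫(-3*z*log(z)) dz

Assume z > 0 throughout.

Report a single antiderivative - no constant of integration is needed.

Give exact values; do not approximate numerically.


Step 1. Integrate ∫(-3*z*log(z)) dz by parts with u = log(z), dv = (-3*z) dz, so v = -3*z**2/2 [assuming z > 0]: now -3*z**2*log(z)/2 + ∫(3*z/2) dz.
Step 2. Evaluate the standard form: now -3*z**2*log(z)/2 + 3*z**2/4.
Answer: -3*z**2*log(z)/2 + 3*z**2/4.


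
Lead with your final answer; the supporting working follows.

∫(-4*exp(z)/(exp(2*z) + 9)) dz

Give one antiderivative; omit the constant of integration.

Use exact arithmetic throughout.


The answer is -4*atan(exp(z)/3)/3.
Step 1. Substitute u = exp(z), turning ∫(-4*exp(z)/(exp(2*z) + 9)) dz into ∫(-4/(u**2 + 9)) du: now ∫(-4/(u**2 + 9)) du.
Step 2. Evaluate the standard form: now -4*atan(u/3)/3.
Step 3. Substitute back u = exp(z): now -4*atan(exp(z)/3)/3.
Answer: -4*atan(exp(z)/3)/3.


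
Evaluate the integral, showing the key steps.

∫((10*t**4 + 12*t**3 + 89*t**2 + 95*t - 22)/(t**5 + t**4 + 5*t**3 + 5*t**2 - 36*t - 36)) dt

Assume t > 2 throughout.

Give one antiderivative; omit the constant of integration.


Step 1. Decompose ∫((10*t**4 + 12*t**3 + 89*t**2 + 95*t - 22)/(t**5 + t**4 + 5*t**3 + 5*t**2 - 36*t - 36)) dt by partial fractions, (10*t**4 + 12*t**3 + 89*t**2 + 95*t - 22)/(t**5 + t**4 + 5*t**3 + 5*t**2 - 36*t - 36) = 1/(t**2 + 9) + 4/(t + 2) + 1/(t + 1) + 5/(t - 2): now ∫(5/(t - 2)) dt + ∫(1/(t + 1)) dt + ∫(4/(t + 2)) dt + ∫(1/(t**2 + 9)) dt.
Step 2. Evaluate the standard form [assuming t > -1]: now log(t + 1) + ∫(5/(t - 2)) dt + ∫(4/(t + 2)) dt + ∫(1/(t**2 + 9)) dt.
Step 3. Evaluate the standard form [assuming t > -2]: now log(t + 1) + 4*log(t + 2) + ∫(5/(t - 2)) dt + ∫(1/(t**2 + 9)) dt.
Step 4. Evaluate the standard form [assuming t > 2]: now 5*log(t - 2) + log(t + 1) + 4*log(t + 2) + ∫(1/(t**2 + 9)) dt.
Step 5. Evaluate the standard form: now 5*log(t - 2) + log(t + 1) + 4*log(t + 2) + atan(t/3)/3.
Answer: 5*log(t - 2) + log(t + 1) + 4*log(t + 2) + atan(t/3)/3.


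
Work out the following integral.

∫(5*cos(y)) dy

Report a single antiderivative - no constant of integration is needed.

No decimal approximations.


Answer: 5*sin(y).


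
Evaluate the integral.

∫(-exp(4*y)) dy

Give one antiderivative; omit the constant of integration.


Answer: -exp(4*y)/4.


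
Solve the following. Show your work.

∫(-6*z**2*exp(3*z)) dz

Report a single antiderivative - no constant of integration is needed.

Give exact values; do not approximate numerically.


Step 1. Integrate ∫(-6*z**2*exp(3*z)) dz by parts with u = z**2, dv = (-6*exp(3*z)) dz, so v = -2*exp(3*z): now -2*z**2*exp(3*z) + ∫(4*z*exp(3*z)) dz.
Step 2. Integrate ∫(4*z*exp(3*z)) dz by parts with u = z, dv = (4*exp(3*z)) dz, so v = 4*exp(3*z)/3: now -2*z**2*exp(3*z) + 4*z*exp(3*z)/3 + ∫(-4*exp(3*z)/3) dz.
Step 3. Evaluate the standard form: now -2*z**2*exp(3*z) + 4*z*exp(3*z)/3 - 4*exp(3*z)/9.
Answer: -2*z**2*exp(3*z) + 4*z*exp(3*z)/3 - 4*exp(3*z)/9.


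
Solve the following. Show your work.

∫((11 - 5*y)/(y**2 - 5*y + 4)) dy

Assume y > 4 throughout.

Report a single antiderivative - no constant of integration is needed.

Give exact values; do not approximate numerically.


Step 1. Decompose ∫((11 - 5*y)/(y**2 - 5*y + 4)) dy by partial fractions, (11 - 5*y)/(y**2 - 5*y + 4) = -2/(y - 1) - 3/(y - 4): now ∫(-3/(y - 4)) dy + ∫(-2/(y - 1)) dy.
Step 2. Evaluate the standard form [assuming y > 1]: now -2*log(y - 1) + ∫(-3/(y - 4)) dy.
Step 3. Evaluate the standard form [assuming y > 4]: now -3*log(y - 4) - 2*log(y - 1).
Answer: -3*log(y - 4) - 2*log(y - 1).


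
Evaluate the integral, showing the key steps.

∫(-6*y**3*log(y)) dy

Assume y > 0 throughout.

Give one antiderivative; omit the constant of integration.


Step 1. Integrate ∫(-6*y**3*log(y)) dy by parts with u = log(y), dv = (-6*y**3) dy, so v = -3*y**4/2 [assuming y > 0]: now -3*y**4*log(y)/2 + ∫(3*y**3/2) dy.
Step 2. Evaluate the standard form: now -3*y**4*log(y)/2 + 3*y**4/8.
Answer: -3*y**4*log(y)/2 + 3*y**4/8.


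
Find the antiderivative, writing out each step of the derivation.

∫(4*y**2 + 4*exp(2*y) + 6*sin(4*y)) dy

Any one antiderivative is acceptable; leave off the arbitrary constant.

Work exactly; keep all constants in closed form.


Step 1. Rewrite: now ∫(4*y**2) dy + ∫(4*exp(2*y)) dy + ∫(6*sin(4*y)) dy.
Step 2. Evaluate the standard form: now 4*y**3/3 + ∫(4*exp(2*y)) dy + ∫(6*sin(4*y)) dy.
Step 3. Evaluate the standard form: now 4*y**3/3 + 2*exp(2*y) + ∫(6*sin(4*y)) dy.
Step 4. Evaluate the standard form: now 4*y**3/3 + 2*exp(2*y) - 3*cos(4*y)/2.
Answer: 4*y**3/3 + 2*exp(2*y) - 3*cos(4*y)/2.


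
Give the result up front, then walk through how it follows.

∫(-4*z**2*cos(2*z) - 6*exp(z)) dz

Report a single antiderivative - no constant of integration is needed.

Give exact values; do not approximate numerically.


The answer is -2*z**2*sin(2*z) - 2*z*cos(2*z) - 6*exp(z) + sin(2*z).
Step 1. Rewrite: now ∫(-4*z**2*cos(2*z)) dz + ∫(-6*exp(z)) dz.
Step 2. Evaluate the standard form: now -6*exp(z) + ∫(-4*z**2*cos(2*z)) dz.
Step 3. Integrate ∫(-4*z**2*cos(2*z)) dz by parts with u = z**2, dv = (-4*cos(2*z)) dz, so v = -2*sin(2*z): now -2*z**2*sin(2*z) - 6*exp(z) + ∫(4*z*sin(2*z)) dz.
Step 4. Integrate ∫(4*z*sin(2*z)) dz by parts with u = z, dv = (4*sin(2*z)) dz, so v = -2*cos(2*z): now -2*z**2*sin(2*z) - 2*z*cos(2*z) - 6*exp(z) + ∫(2*cos(2*z)) dz.
Step 5. Evaluate the standard form: now -2*z**2*sin(2*z) - 2*z*cos(2*z) - 6*exp(z) + sin(2*z).
Answer: -2*z**2*sin(2*z) - 2*z*cos(2*z) - 6*exp(z) + sin(2*z).


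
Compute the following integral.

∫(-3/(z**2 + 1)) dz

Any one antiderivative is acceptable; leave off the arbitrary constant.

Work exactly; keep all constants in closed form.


Answer: -3*atan(z).


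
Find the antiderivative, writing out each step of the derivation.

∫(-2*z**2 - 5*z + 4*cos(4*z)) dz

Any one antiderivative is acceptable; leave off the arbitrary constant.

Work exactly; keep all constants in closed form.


Step 1. Rewrite: now ∫(-5*z) dz + ∫(-2*z**2) dz + ∫(4*cos(4*z)) dz.
Step 2. Evaluate the standard form: now -5*z**2/2 + ∫(-2*z**2) dz + ∫(4*cos(4*z)) dz.
Step 3. Evaluate the standard form: now -2*z**3/3 - 5*z**2/2 + ∫(4*cos(4*z)) dz.
Step 4. Evaluate the standard form: now -2*z**3/3 - 5*z**2/2 + sin(4*z).
Answer: -2*z**3/3 - 5*z**2/2 + sin(4*z).


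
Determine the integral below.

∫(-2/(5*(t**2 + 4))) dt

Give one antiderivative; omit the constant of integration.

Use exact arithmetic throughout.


Answer: -atan(t/2)/5.


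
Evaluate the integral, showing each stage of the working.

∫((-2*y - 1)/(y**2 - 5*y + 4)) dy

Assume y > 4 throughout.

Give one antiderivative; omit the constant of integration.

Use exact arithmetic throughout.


Step 1. Decompose ∫((-2*y - 1)/(y**2 - 5*y + 4)) dy by partial fractions, (-2*y - 1)/(y**2 - 5*y + 4) = 1/(y - 1) - 3/(y - 4): now ∫(-3/(y - 4)) dy + ∫(1/(y - 1)) dy.
Step 2. Evaluate the standard form [assuming y > 1]: now log(y - 1) + ∫(-3/(y - 4)) dy.
Step 3. Evaluate the standard form [assuming y > 4]: now -3*log(y - 4) + log(y - 1).
Answer: -3*log(y - 4) + log(y - 1).


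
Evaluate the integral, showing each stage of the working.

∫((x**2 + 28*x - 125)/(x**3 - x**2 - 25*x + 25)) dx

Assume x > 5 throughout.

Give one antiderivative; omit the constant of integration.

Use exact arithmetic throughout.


Step 1. Decompose ∫((x**2 + 28*x - 125)/(x**3 - x**2 - 25*x + 25)) dx by partial fractions, (x**2 + 28*x - 125)/(x**3 - x**2 - 25*x + 25) = -4/(x + 5) + 4/(x - 1) + 1/(x - 5): now ∫(1/(x - 5)) dx + ∫(4/(x - 1)) dx + ∫(-4/(x + 5)) dx.
Step 2. Evaluate the standard form [assuming x > 5]: now log(x - 5) + ∫(4/(x - 1)) dx + ∫(-4/(x + 5)) dx.
Step 3. Evaluate the standard form [assuming x > -5]: now log(x - 5) - 4*log(x + 5) + ∫(4/(x - 1)) dx.
Step 4. Evaluate the standard form [assuming x > 1]: now log(x - 5) + 4*log(x - 1) - 4*log(x + 5).
Answer: log(x - 5) + 4*log(x - 1) - 4*log(x + 5).


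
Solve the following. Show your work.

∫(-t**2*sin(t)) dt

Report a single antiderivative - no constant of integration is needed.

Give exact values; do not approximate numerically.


Step 1. Integrate ∫(-t**2*sin(t)) dt by parts with u = t**2, dv = (-sin(t)) dt, so v = cos(t): now t**2*cos(t) + ∫(-2*t*cos(t)) dt.
Step 2. Integrate ∫(-2*t*cos(t)) dt by parts with u = t, dv = (-2*cos(t)) dt, so v = -2*sin(t): now t**2*cos(t) - 2*t*sin(t) + ∫(2*sin(t)) dt.
Step 3. Evaluate the standard form: now t**2*cos(t) - 2*t*sin(t) - 2*cos(t).
Answer: t**2*cos(t) - 2*t*sin(t) - 2*cos(t).


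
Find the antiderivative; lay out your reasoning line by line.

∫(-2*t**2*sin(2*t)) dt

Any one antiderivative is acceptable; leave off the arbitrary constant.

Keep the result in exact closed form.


Step 1. Integrate ∫(-2*t**2*sin(2*t)) dt by parts with u = t**2, dv = (-2*sin(2*t)) dt, so v = cos(2*t): now t**2*cos(2*t) + ∫(-2*t*cos(2*t)) dt.
Step 2. Integrate ∫(-2*t*cos(2*t)) dt by parts with u = t, dv = (-2*cos(2*t)) dt, so v = -sin(2*t): now t**2*cos(2*t) - t*sin(2*t) + ∫(sin(2*t)) dt.
Step 3. Evaluate the standard form: now t**2*cos(2*t) - t*sin(2*t) - cos(2*t)/2.
Answer: t**2*cos(2*t) - t*sin(2*t) - cos(2*t)/2.


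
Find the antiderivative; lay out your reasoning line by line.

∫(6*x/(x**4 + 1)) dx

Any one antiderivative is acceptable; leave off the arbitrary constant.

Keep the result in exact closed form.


Step 1. Substitute u = x**2, turning ∫(6*x/(x**4 + 1)) dx into ∫(3/(u**2 + 1)) du: now ∫(3/(u**2 + 1)) du.
Step 2. Evaluate the standard form: now 3*atan(u).
Step 3. Substitute back u = x**2: now 3*atan(x**2).
Answer: 3*atan(x**2).


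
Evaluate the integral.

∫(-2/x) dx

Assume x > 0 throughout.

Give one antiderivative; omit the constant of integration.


Answer: -2*log(x).


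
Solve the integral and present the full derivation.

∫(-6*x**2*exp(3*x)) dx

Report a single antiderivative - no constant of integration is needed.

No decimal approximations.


Step 1. Integrate ∫(-6*x**2*exp(3*x)) dx by parts with u = x**2, dv = (-6*exp(3*x)) dx, so v = -2*exp(3*x): now -2*x**2*exp(3*x) + ∫(4*x*exp(3*x)) dx.
Step 2. Integrate ∫(4*x*exp(3*x)) dx by parts with u = x, dv = (4*exp(3*x)) dx, so v = 4*exp(3*x)/3: now -2*x**2*exp(3*x) + 4*x*exp(3*x)/3 + ∫(-4*exp(3*x)/3) dx.
Step 3. Evaluate the standard form: now -2*x**2*exp(3*x) + 4*x*exp(3*x)/3 - 4*exp(3*x)/9.
Answer: -2*x**2*exp(3*x) + 4*x*exp(3*x)/3 - 4*exp(3*x)/9.


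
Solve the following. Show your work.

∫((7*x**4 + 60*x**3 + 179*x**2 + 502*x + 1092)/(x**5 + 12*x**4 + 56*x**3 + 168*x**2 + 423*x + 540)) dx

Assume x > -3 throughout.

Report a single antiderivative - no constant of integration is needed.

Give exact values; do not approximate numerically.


Step 1. Decompose ∫((7*x**4 + 60*x**3 + 179*x**2 + 502*x + 1092)/(x**5 + 12*x**4 + 56*x**3 + 168*x**2 + 423*x + 540)) dx by partial fractions, (7*x**4 + 60*x**3 + 179*x**2 + 502*x + 1092)/(x**5 + 12*x**4 + 56*x**3 + 168*x**2 + 423*x + 540) = -1/(x**2 + 9) - 1/(x + 5) + 4/(x + 4) + 4/(x + 3): now ∫(4/(x + 3)) dx + ∫(4/(x + 4)) dx + ∫(-1/(x + 5)) dx + ∫(-1/(x**2 + 9)) dx.
Step 2. Evaluate the standard form [assuming x > -3]: now 4*log(x + 3) + ∫(4/(x + 4)) dx + ∫(-1/(x + 5)) dx + ∫(-1/(x**2 + 9)) dx.
Step 3. Evaluate the standard form [assuming x > -5]: now 4*log(x + 3) - log(x + 5) + ∫(4/(x + 4)) dx + ∫(-1/(x**2 + 9)) dx.
Step 4. Evaluate the standard form [assuming x > -4]: now 4*log(x + 3) + 4*log(x + 4) - log(x + 5) + ∫(-1/(x**2 + 9)) dx.
Step 5. Evaluate the standard form: now 4*log(x + 3) + 4*log(x + 4) - log(x + 5) - atan(x/3)/3.
Answer: 4*log(x + 3) + 4*log(x + 4) - log(x + 5) - atan(x/3)/3.


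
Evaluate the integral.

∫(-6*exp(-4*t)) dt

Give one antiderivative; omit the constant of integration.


Answer: 3*exp(-4*t)/2.


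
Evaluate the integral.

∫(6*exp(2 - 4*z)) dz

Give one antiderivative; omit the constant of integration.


Answer: -3*exp(2 - 4*z)/2.


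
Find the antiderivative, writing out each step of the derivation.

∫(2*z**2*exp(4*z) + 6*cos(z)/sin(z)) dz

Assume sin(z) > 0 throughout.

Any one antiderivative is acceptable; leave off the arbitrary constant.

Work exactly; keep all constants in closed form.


Step 1. Rewrite: now ∫(2*z**2*exp(4*z)) dz + ∫(6*cos(z)/sin(z)) dz.
Step 2. Substitute u = sin(z), turning ∫(6*cos(z)/sin(z)) dz into ∫(6/u) du: now ∫(6/u) du + ∫(2*z**2*exp(4*z)) dz.
Step 3. Evaluate the standard form [assuming u > 0]: now 6*log(u) + ∫(2*z**2*exp(4*z)) dz.
Step 4. Substitute back u = sin(z): now 6*log(sin(z)) + ∫(2*z**2*exp(4*z)) dz.
Step 5. Integrate ∫(2*z**2*exp(4*z)) dz by parts with u = z**2, dv = (2*exp(4*z)) dz, so v = exp(4*z)/2: now z**2*exp(4*z)/2 + 6*log(sin(z)) + ∫(-z*exp(4*z)) dz.
Step 6. Integrate ∫(-z*exp(4*z)) dz by parts with u = z, dv = (-exp(4*z)) dz, so v = -exp(4*z)/4: now z**2*exp(4*z)/2 - z*exp(4*z)/4 + 6*log(sin(z)) + ∫(exp(4*z)/4) dz.
Step 7. Evaluate the standard form: now z**2*exp(4*z)/2 - z*exp(4*z)/4 + exp(4*z)/16 + 6*log(sin(z)).
Answer: z**2*exp(4*z)/2 - z*exp(4*z)/4 + exp(4*z)/16 + 6*log(sin(z)).
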